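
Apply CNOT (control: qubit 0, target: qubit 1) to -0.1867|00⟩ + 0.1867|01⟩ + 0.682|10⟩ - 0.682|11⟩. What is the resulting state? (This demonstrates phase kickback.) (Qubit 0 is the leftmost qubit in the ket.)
-0.1867|00⟩ + 0.1867|01⟩ - 0.682|10⟩ + 0.682|11⟩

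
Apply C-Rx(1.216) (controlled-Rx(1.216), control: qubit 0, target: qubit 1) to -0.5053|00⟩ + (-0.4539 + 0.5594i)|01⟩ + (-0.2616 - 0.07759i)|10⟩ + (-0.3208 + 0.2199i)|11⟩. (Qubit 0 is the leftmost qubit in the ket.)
-0.5053|00⟩ + (-0.4539 + 0.5594i)|01⟩ + (-0.08911 + 0.1196i)|10⟩ + (-0.3076 + 0.3299i)|11⟩

C-Rx(1.216) leaves the control-|0⟩ kets |00⟩, |01⟩ unchanged and applies Rx(1.216) to qubit 1 on the control-|1⟩ pair (|10⟩, |11⟩).
Rx(1.216) = [[cos(θ/2), −i·sin(θ/2)], [−i·sin(θ/2), cos(θ/2)]]; θ = 1.216, cos(θ/2) ≈ 0.820792, sin(θ/2) ≈ 0.571227.
With a = amp(|10⟩) = (-0.2616 - 0.07759i) and b = amp(|11⟩) = (-0.3208 + 0.2199i):
new amp(|10⟩) = (0.820792)·a + (-0.571227i)·b = (-0.08911 + 0.1196i)
new amp(|11⟩) = (-0.571227i)·a + (0.820792)·b = (-0.3076 + 0.3299i)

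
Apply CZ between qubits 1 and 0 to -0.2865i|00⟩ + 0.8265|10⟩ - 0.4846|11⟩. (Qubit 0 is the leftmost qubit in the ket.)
-0.2865i|00⟩ + 0.8265|10⟩ + 0.4846|11⟩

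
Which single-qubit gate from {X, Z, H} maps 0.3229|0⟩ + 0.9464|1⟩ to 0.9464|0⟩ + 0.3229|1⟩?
X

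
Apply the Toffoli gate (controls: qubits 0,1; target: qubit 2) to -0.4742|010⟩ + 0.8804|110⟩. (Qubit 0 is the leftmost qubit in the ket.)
-0.4742|010⟩ + 0.8804|111⟩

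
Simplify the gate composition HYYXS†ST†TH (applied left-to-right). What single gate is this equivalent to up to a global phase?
Z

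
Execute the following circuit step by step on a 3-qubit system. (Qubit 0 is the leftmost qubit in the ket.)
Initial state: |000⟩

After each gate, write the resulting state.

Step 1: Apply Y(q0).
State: i|100⟩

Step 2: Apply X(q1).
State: i|110⟩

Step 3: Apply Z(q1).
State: -i|110⟩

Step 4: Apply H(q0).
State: -(1/√2)i|010⟩ + (1/√2)i|110⟩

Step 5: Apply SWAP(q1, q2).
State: -(1/√2)i|001⟩ + (1/√2)i|101⟩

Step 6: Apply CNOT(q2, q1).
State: -(1/√2)i|011⟩ + (1/√2)i|111⟩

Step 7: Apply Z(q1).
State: (1/√2)i|011⟩ - (1/√2)i|111⟩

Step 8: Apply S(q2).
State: -1/√2|011⟩ + 1/√2|111⟩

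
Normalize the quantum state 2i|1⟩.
i|1⟩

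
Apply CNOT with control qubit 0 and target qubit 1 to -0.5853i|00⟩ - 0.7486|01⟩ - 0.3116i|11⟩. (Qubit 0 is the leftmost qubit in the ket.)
-0.5853i|00⟩ - 0.7486|01⟩ - 0.3116i|10⟩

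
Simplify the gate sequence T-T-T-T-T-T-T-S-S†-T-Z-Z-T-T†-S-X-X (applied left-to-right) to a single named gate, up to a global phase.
S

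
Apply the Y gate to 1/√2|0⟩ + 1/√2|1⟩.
-(1/√2)i|0⟩ + (1/√2)i|1⟩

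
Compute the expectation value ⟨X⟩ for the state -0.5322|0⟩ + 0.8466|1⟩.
-0.9011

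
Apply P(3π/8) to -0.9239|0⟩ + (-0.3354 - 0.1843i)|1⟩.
-0.9239|0⟩ + (0.04192 - 0.3804i)|1⟩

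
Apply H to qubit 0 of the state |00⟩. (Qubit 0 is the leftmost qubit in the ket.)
1/√2|00⟩ + 1/√2|10⟩

H on qubit 0 mixes each pair of kets that differ only in qubit 0: amplitudes (a, b) of (|…0…⟩, |…1…⟩) become ((a + b)/√2, (a − b)/√2). Kets absent from the input have amplitude 0.
(|00⟩, |10⟩): (a, b) = (1, 0) → (1/√2, 1/√2)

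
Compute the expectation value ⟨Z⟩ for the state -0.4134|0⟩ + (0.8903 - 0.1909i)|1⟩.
-0.6582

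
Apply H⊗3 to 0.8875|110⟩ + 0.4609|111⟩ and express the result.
0.4767|000⟩ + 0.1508|001⟩ - 0.4767|010⟩ - 0.1508|011⟩ - 0.4767|100⟩ - 0.1508|101⟩ + 0.4767|110⟩ + 0.1508|111⟩

H⊗3 gives amp(|y⟩) = (1/2√2) Σ_x (−1)^(x·y) amp(|x⟩), where x·y is the number of positions in which both x and y have a 1.
|000⟩: (0.8875 + 0.4609)/(2√2) = 0.4767
|001⟩: (0.8875 - 0.4609)/(2√2) = 0.1508
|010⟩: (-0.8875 - 0.4609)/(2√2) = -0.4767
|011⟩: (-0.8875 + 0.4609)/(2√2) = -0.1508
|100⟩: (-0.8875 - 0.4609)/(2√2) = -0.4767
|101⟩: (-0.8875 + 0.4609)/(2√2) = -0.1508
|110⟩: (0.8875 + 0.4609)/(2√2) = 0.4767
|111⟩: (0.8875 - 0.4609)/(2√2) = 0.1508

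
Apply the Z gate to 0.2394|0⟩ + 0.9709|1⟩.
0.2394|0⟩ - 0.9709|1⟩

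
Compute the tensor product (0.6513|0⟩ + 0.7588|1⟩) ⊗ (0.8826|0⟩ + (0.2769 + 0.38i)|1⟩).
0.5748|00⟩ + (0.1803 + 0.2475i)|01⟩ + 0.6697|10⟩ + (0.2101 + 0.2883i)|11⟩

amp(|b₁b₂…⟩) = product of the factor amplitudes for bits b₁, b₂, …; only kets whose every factor amplitude is nonzero survive.
|00⟩: (0.6513)(0.8826) = 0.5748
|01⟩: (0.6513)(0.2769 + 0.38i) = (0.1803 + 0.2475i)
|10⟩: (0.7588)(0.8826) = 0.6697
|11⟩: (0.7588)(0.2769 + 0.38i) = (0.2101 + 0.2883i)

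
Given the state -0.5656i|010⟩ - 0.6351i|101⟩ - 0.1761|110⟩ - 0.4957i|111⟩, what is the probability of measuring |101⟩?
0.4034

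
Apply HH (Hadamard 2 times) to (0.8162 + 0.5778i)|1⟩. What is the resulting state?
(0.8162 + 0.5778i)|1⟩

H² = I, so an even number of Hadamards cancels: H^2 = I and the state is unchanged.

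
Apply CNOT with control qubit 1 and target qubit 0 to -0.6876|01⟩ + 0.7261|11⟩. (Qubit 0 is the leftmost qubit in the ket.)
0.7261|01⟩ - 0.6876|11⟩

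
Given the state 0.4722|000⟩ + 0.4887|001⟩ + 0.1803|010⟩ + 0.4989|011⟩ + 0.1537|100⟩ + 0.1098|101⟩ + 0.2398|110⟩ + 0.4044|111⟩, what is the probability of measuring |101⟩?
0.01206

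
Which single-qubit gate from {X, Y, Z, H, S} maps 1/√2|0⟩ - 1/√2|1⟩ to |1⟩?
H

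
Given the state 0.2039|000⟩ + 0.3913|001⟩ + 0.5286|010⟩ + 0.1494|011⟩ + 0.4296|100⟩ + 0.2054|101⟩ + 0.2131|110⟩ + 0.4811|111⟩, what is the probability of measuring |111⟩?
0.2315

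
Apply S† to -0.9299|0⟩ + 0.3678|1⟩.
-0.9299|0⟩ - 0.3678i|1⟩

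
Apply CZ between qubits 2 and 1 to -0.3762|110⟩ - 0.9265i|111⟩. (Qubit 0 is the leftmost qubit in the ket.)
-0.3762|110⟩ + 0.9265i|111⟩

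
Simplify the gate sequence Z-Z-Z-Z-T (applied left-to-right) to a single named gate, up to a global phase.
T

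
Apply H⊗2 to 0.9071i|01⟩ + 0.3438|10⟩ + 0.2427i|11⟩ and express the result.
(0.1719 + 0.5749i)|00⟩ + (0.1719 - 0.5749i)|01⟩ + (-0.1719 + 0.3322i)|10⟩ + (-0.1719 - 0.3322i)|11⟩

H⊗2 gives amp(|y⟩) = (1/2) Σ_x (−1)^(x·y) amp(|x⟩), where x·y is the number of positions in which both x and y have a 1.
|00⟩: (0.9071i + 0.3438 + 0.2427i)/2 = (0.1719 + 0.5749i)
|01⟩: (-0.9071i + 0.3438 - 0.2427i)/2 = (0.1719 - 0.5749i)
|10⟩: (0.9071i - 0.3438 - 0.2427i)/2 = (-0.1719 + 0.3322i)
|11⟩: (-0.9071i - 0.3438 + 0.2427i)/2 = (-0.1719 - 0.3322i)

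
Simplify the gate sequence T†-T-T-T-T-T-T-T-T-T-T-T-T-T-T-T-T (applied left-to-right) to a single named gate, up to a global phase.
T†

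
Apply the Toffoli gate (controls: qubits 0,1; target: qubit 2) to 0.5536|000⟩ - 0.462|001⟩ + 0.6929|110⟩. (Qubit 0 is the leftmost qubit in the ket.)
0.5536|000⟩ - 0.462|001⟩ + 0.6929|111⟩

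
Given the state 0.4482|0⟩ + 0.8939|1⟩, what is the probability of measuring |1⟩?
0.7991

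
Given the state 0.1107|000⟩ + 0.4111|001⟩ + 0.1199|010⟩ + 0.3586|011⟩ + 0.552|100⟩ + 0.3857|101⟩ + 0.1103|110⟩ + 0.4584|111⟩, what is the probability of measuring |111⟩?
0.2101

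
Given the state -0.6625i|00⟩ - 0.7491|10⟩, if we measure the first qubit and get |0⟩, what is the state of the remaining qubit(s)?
-i|0⟩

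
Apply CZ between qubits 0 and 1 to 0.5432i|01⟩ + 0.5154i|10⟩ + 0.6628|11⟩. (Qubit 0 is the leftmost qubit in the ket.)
0.5432i|01⟩ + 0.5154i|10⟩ - 0.6628|11⟩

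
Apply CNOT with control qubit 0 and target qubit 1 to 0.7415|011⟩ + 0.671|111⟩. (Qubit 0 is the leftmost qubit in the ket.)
0.7415|011⟩ + 0.671|101⟩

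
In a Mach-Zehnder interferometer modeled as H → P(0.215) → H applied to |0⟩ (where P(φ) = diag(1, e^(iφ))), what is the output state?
(0.9885 + 0.1067i)|0⟩ + (0.01151 - 0.1067i)|1⟩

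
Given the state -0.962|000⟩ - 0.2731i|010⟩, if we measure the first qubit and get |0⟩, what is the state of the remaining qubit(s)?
-0.962|00⟩ - 0.2731i|10⟩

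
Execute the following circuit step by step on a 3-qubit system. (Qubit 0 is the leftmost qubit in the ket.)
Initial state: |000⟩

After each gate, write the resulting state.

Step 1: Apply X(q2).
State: |001⟩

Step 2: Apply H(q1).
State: 1/√2|001⟩ + 1/√2|011⟩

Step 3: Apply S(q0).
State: 1/√2|001⟩ + 1/√2|011⟩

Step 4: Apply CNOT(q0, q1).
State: 1/√2|001⟩ + 1/√2|011⟩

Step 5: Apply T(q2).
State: (1/2 + (1/2)i)|001⟩ + (1/2 + (1/2)i)|011⟩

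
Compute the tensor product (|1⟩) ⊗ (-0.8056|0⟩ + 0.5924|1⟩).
-0.8056|10⟩ + 0.5924|11⟩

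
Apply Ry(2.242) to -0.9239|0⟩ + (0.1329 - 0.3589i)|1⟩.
(-0.5214 + 0.3232i)|0⟩ + (-0.7742 - 0.156i)|1⟩

Ry(2.242) = [[cos(θ/2), −sin(θ/2)], [sin(θ/2), cos(θ/2)]]; θ = 2.242, cos(θ/2) ≈ 0.434782, sin(θ/2) ≈ 0.900536.
With a = amp(|0⟩) = -0.9239 and b = amp(|1⟩) = (0.1329 - 0.3589i):
new amp(|0⟩) = (0.434782)·a + (-0.900536)·b = (-0.5214 + 0.3232i)
new amp(|1⟩) = (0.900536)·a + (0.434782)·b = (-0.7742 - 0.156i)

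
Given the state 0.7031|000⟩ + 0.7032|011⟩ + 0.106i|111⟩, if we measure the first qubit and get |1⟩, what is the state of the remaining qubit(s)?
i|11⟩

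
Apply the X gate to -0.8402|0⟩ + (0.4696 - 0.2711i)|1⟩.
(0.4696 - 0.2711i)|0⟩ - 0.8402|1⟩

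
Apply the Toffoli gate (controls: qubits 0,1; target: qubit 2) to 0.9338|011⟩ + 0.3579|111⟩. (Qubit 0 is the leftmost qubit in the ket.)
0.9338|011⟩ + 0.3579|110⟩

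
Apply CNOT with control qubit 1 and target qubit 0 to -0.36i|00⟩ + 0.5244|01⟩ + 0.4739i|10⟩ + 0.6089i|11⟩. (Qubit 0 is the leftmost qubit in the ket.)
-0.36i|00⟩ + 0.6089i|01⟩ + 0.4739i|10⟩ + 0.5244|11⟩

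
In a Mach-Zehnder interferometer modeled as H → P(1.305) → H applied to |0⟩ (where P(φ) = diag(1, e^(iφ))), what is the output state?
(0.6313 + 0.4824i)|0⟩ + (0.3687 - 0.4824i)|1⟩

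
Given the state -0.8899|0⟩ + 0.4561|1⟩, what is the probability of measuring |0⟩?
0.7919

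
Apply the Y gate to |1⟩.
-i|0⟩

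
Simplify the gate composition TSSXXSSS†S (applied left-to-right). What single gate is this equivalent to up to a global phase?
T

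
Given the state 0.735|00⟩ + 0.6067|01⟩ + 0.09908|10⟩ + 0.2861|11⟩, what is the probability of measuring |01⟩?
0.3681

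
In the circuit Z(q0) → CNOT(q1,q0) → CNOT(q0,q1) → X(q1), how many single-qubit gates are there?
2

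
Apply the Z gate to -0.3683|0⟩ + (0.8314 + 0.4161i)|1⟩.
-0.3683|0⟩ + (-0.8314 - 0.4161i)|1⟩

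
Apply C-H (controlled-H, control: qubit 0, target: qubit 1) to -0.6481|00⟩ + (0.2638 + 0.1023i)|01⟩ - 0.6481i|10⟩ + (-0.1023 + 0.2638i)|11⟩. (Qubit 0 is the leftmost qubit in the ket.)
-0.6481|00⟩ + (0.2638 + 0.1023i)|01⟩ + (-0.07234 - 0.2717i)|10⟩ + (0.07234 - 0.6448i)|11⟩

C-H leaves the control-|0⟩ kets |00⟩, |01⟩ unchanged and applies H to qubit 1 on the control-|1⟩ pair (|10⟩, |11⟩).
H = [[1/√2, 1/√2], [1/√2, -1/√2]].
With a = amp(|10⟩) = -0.6481i and b = amp(|11⟩) = (-0.1023 + 0.2638i):
new amp(|10⟩) = (1/√2)·a + (1/√2)·b = (-0.07234 - 0.2717i)
new amp(|11⟩) = (1/√2)·a + (-1/√2)·b = (0.07234 - 0.6448i)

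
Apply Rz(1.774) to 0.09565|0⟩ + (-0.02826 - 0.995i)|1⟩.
(0.06043 - 0.07415i)|0⟩ + (0.7535 - 0.6505i)|1⟩

Rz(1.774) = [[e^(−iθ/2), 0], [0, e^(iθ/2)]] with e^(±iθ/2) = cos(θ/2) ± i·sin(θ/2); θ = 1.774, cos(θ/2) ≈ 0.63174, sin(θ/2) ≈ 0.77518.
With a = amp(|0⟩) = 0.09565 and b = amp(|1⟩) = (-0.02826 - 0.995i):
new amp(|0⟩) = (0.63174 - 0.77518i)·a = (0.06043 - 0.07415i)
new amp(|1⟩) = (0.63174 + 0.77518i)·b = (0.7535 - 0.6505i)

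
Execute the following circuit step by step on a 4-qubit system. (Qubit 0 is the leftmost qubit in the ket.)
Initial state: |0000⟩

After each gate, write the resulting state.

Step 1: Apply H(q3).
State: 1/√2|0000⟩ + 1/√2|0001⟩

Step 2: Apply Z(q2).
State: 1/√2|0000⟩ + 1/√2|0001⟩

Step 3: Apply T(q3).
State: 1/√2|0000⟩ + (1/2 + (1/2)i)|0001⟩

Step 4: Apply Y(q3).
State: (1/2 - (1/2)i)|0000⟩ + (1/√2)i|0001⟩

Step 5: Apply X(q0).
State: (1/2 - (1/2)i)|1000⟩ + (1/√2)i|1001⟩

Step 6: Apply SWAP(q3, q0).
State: (1/2 - (1/2)i)|0001⟩ + (1/√2)i|1001⟩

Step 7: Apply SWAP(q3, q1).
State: (1/2 - (1/2)i)|0100⟩ + (1/√2)i|1100⟩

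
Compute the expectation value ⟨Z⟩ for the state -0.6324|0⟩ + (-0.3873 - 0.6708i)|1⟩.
-0.2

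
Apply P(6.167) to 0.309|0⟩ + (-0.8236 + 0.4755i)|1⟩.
0.309|0⟩ + (-0.7629 + 0.5678i)|1⟩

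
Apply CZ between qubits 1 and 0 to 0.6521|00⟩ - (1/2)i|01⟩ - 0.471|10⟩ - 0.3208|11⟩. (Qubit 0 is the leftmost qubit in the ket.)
0.6521|00⟩ - (1/2)i|01⟩ - 0.471|10⟩ + 0.3208|11⟩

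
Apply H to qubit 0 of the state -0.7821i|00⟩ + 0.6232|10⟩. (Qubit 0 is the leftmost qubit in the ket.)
(0.4407 - 0.553i)|00⟩ + (-0.4407 - 0.553i)|10⟩

H on qubit 0 mixes each pair of kets that differ only in qubit 0: amplitudes (a, b) of (|…0…⟩, |…1…⟩) become ((a + b)/√2, (a − b)/√2). Kets absent from the input have amplitude 0.
(|00⟩, |10⟩): (a, b) = (-0.7821i, 0.6232) → ((0.4407 - 0.553i), (-0.4407 - 0.553i))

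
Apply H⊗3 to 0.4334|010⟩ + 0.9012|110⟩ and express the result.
0.4719|000⟩ + 0.4719|001⟩ - 0.4719|010⟩ - 0.4719|011⟩ - 0.1654|100⟩ - 0.1654|101⟩ + 0.1654|110⟩ + 0.1654|111⟩

H⊗3 gives amp(|y⟩) = (1/2√2) Σ_x (−1)^(x·y) amp(|x⟩), where x·y is the number of positions in which both x and y have a 1.
|000⟩: (0.4334 + 0.9012)/(2√2) = 0.4719
|001⟩: (0.4334 + 0.9012)/(2√2) = 0.4719
|010⟩: (-0.4334 - 0.9012)/(2√2) = -0.4719
|011⟩: (-0.4334 - 0.9012)/(2√2) = -0.4719
|100⟩: (0.4334 - 0.9012)/(2√2) = -0.1654
|101⟩: (0.4334 - 0.9012)/(2√2) = -0.1654
|110⟩: (-0.4334 + 0.9012)/(2√2) = 0.1654
|111⟩: (-0.4334 + 0.9012)/(2√2) = 0.1654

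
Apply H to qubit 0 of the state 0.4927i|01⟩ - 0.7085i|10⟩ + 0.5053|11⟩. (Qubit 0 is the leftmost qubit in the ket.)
-0.501i|00⟩ + (0.3573 + 0.3484i)|01⟩ + 0.501i|10⟩ + (-0.3573 + 0.3484i)|11⟩

H on qubit 0 mixes each pair of kets that differ only in qubit 0: amplitudes (a, b) of (|…0…⟩, |…1…⟩) become ((a + b)/√2, (a − b)/√2). Kets absent from the input have amplitude 0.
(|00⟩, |10⟩): (a, b) = (0, -0.7085i) → (-0.501i, 0.501i)
(|01⟩, |11⟩): (a, b) = (0.4927i, 0.5053) → ((0.3573 + 0.3484i), (-0.3573 + 0.3484i))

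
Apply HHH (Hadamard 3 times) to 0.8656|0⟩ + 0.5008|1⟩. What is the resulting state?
0.9662|0⟩ + 0.258|1⟩

H² = I, so H^3 = H: a single Hadamard. With (a, b) = (0.8656, 0.5008), H gives ((a + b)/√2, (a − b)/√2) = (0.9662, 0.258).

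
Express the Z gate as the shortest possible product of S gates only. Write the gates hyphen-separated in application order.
S-S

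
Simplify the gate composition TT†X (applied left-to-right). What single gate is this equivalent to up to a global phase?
X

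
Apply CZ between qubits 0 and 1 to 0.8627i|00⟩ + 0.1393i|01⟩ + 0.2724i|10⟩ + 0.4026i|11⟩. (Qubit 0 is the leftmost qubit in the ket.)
0.8627i|00⟩ + 0.1393i|01⟩ + 0.2724i|10⟩ - 0.4026i|11⟩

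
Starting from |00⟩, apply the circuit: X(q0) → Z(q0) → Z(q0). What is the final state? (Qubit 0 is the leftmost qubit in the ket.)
|10⟩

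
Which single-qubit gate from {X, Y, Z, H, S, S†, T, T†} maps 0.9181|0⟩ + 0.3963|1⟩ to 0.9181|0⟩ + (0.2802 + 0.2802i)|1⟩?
T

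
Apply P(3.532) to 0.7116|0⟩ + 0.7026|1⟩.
0.7116|0⟩ + (-0.6497 - 0.2674i)|1⟩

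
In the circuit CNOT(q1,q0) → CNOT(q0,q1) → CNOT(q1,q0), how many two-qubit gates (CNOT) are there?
3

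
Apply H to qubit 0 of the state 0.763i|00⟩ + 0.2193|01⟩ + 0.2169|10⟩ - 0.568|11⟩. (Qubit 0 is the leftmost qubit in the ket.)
(0.1534 + 0.5395i)|00⟩ - 0.2466|01⟩ + (-0.1534 + 0.5395i)|10⟩ + 0.5567|11⟩

H on qubit 0 mixes each pair of kets that differ only in qubit 0: amplitudes (a, b) of (|…0…⟩, |…1…⟩) become ((a + b)/√2, (a − b)/√2). Kets absent from the input have amplitude 0.
(|00⟩, |10⟩): (a, b) = (0.763i, 0.2169) → ((0.1534 + 0.5395i), (-0.1534 + 0.5395i))
(|01⟩, |11⟩): (a, b) = (0.2193, -0.568) → (-0.2466, 0.5567)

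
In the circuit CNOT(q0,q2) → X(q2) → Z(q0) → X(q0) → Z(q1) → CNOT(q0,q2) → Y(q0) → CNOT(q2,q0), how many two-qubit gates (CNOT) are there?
3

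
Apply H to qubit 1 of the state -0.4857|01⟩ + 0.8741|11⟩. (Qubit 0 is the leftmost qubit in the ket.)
-0.3434|00⟩ + 0.3434|01⟩ + 0.6181|10⟩ - 0.6181|11⟩

H on qubit 1 mixes each pair of kets that differ only in qubit 1: amplitudes (a, b) of (|…0…⟩, |…1…⟩) become ((a + b)/√2, (a − b)/√2). Kets absent from the input have amplitude 0.
(|00⟩, |01⟩): (a, b) = (0, -0.4857) → (-0.3434, 0.3434)
(|10⟩, |11⟩): (a, b) = (0, 0.8741) → (0.6181, -0.6181)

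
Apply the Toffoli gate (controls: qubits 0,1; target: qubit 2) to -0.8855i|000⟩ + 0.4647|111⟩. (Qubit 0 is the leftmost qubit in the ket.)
-0.8855i|000⟩ + 0.4647|110⟩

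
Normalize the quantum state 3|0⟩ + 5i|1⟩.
0.5145|0⟩ + 0.8575i|1⟩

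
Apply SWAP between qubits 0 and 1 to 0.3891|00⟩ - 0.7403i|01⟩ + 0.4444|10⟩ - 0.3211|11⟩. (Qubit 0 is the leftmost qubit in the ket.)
0.3891|00⟩ + 0.4444|01⟩ - 0.7403i|10⟩ - 0.3211|11⟩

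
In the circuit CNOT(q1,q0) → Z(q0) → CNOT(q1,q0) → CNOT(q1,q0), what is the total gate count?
4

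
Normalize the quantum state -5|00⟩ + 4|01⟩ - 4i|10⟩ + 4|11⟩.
-0.5852|00⟩ + 0.4682|01⟩ - 0.4682i|10⟩ + 0.4682|11⟩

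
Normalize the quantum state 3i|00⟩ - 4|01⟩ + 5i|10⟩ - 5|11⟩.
0.3464i|00⟩ - 0.4619|01⟩ + (1/√3)i|10⟩ - 1/√3|11⟩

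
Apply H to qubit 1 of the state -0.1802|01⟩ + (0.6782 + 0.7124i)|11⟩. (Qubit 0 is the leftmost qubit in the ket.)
-0.1274|00⟩ + 0.1274|01⟩ + (0.4796 + 0.5037i)|10⟩ + (-0.4796 - 0.5037i)|11⟩

H on qubit 1 mixes each pair of kets that differ only in qubit 1: amplitudes (a, b) of (|…0…⟩, |…1…⟩) become ((a + b)/√2, (a − b)/√2). Kets absent from the input have amplitude 0.
(|00⟩, |01⟩): (a, b) = (0, -0.1802) → (-0.1274, 0.1274)
(|10⟩, |11⟩): (a, b) = (0, (0.6782 + 0.7124i)) → ((0.4796 + 0.5037i), (-0.4796 - 0.5037i))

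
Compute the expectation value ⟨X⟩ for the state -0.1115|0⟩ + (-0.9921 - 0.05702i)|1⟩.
0.2212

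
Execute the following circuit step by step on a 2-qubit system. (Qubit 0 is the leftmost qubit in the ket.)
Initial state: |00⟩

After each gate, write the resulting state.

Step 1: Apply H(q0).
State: 1/√2|00⟩ + 1/√2|10⟩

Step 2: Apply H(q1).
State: 1/2|00⟩ + 1/2|01⟩ + 1/2|10⟩ + 1/2|11⟩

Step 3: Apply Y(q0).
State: -(1/2)i|00⟩ - (1/2)i|01⟩ + (1/2)i|10⟩ + (1/2)i|11⟩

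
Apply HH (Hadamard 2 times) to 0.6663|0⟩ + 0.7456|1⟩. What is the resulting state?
0.6663|0⟩ + 0.7456|1⟩

H² = I, so an even number of Hadamards cancels: H^2 = I and the state is unchanged.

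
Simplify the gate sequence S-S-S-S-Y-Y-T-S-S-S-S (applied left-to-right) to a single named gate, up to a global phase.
T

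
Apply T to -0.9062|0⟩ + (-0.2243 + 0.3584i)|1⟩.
-0.9062|0⟩ + (-0.412 + 0.09482i)|1⟩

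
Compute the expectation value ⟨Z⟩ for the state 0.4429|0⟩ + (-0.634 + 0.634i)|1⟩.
-0.6078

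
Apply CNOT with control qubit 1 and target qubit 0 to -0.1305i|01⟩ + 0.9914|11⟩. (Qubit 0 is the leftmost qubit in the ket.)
0.9914|01⟩ - 0.1305i|11⟩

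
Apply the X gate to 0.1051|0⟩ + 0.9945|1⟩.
0.9945|0⟩ + 0.1051|1⟩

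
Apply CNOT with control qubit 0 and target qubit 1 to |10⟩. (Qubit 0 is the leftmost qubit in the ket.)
|11⟩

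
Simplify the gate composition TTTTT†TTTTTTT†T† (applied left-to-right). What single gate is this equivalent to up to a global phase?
T†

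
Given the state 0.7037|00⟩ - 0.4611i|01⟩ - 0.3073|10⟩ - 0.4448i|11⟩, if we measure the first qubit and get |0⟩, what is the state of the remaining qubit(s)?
0.8364|0⟩ - 0.5481i|1⟩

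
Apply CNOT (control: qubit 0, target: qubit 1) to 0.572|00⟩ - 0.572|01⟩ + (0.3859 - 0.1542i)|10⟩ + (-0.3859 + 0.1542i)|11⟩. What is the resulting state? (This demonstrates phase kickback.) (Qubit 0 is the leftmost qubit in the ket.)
0.572|00⟩ - 0.572|01⟩ + (-0.3859 + 0.1542i)|10⟩ + (0.3859 - 0.1542i)|11⟩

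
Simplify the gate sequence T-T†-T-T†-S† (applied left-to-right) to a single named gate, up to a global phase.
S†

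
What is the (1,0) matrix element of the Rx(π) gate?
-i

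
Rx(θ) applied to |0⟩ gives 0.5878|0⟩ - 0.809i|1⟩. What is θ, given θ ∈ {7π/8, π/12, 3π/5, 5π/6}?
3π/5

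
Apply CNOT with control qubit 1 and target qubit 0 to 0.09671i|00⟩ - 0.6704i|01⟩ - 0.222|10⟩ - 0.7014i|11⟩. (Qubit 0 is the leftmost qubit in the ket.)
0.09671i|00⟩ - 0.7014i|01⟩ - 0.222|10⟩ - 0.6704i|11⟩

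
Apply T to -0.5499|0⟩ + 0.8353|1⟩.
-0.5499|0⟩ + (0.5906 + 0.5906i)|1⟩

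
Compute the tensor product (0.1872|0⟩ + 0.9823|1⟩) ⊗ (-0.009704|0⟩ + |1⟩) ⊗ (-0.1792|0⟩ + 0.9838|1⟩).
0.0003255|000⟩ - 0.001787|001⟩ - 0.03355|010⟩ + 0.1842|011⟩ + 0.001708|100⟩ - 0.009378|101⟩ - 0.176|110⟩ + 0.9664|111⟩

amp(|b₁b₂…⟩) = product of the factor amplitudes for bits b₁, b₂, …; only kets whose every factor amplitude is nonzero survive.
|000⟩: (0.1872)(-0.009704)(-0.1792) = 0.0003255
|001⟩: (0.1872)(-0.009704)(0.9838) = -0.001787
|010⟩: (0.1872)(1)(-0.1792) = -0.03355
|011⟩: (0.1872)(1)(0.9838) = 0.1842
|100⟩: (0.9823)(-0.009704)(-0.1792) = 0.001708
|101⟩: (0.9823)(-0.009704)(0.9838) = -0.009378
|110⟩: (0.9823)(1)(-0.1792) = -0.176
|111⟩: (0.9823)(1)(0.9838) = 0.9664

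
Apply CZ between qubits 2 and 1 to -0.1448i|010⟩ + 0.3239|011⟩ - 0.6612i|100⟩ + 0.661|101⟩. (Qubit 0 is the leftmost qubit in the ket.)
-0.1448i|010⟩ - 0.3239|011⟩ - 0.6612i|100⟩ + 0.661|101⟩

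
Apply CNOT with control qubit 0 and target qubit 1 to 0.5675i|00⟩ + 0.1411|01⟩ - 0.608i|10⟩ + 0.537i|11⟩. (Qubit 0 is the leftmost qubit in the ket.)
0.5675i|00⟩ + 0.1411|01⟩ + 0.537i|10⟩ - 0.608i|11⟩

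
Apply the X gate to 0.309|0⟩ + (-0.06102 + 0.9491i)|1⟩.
(-0.06102 + 0.9491i)|0⟩ + 0.309|1⟩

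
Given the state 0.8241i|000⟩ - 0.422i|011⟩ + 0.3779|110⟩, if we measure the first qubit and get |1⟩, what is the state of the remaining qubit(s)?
|10⟩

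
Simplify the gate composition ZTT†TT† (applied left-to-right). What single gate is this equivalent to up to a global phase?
Z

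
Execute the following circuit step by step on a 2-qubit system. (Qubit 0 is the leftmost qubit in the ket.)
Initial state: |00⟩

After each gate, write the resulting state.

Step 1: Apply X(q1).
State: |01⟩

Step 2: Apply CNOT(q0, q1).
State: |01⟩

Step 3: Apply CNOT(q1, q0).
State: |11⟩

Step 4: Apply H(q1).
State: 1/√2|10⟩ - 1/√2|11⟩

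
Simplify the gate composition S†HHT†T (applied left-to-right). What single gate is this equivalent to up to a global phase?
S†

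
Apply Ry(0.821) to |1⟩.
-0.3991|0⟩ + 0.9169|1⟩

Ry(0.821) = [[cos(θ/2), −sin(θ/2)], [sin(θ/2), cos(θ/2)]]; θ = 0.821, cos(θ/2) ≈ 0.916921, sin(θ/2) ≈ 0.399068.
With a = amp(|0⟩) = 0 and b = amp(|1⟩) = 1:
new amp(|0⟩) = (0.916921)·a + (-0.399068)·b = -0.3991
new amp(|1⟩) = (0.399068)·a + (0.916921)·b = 0.9169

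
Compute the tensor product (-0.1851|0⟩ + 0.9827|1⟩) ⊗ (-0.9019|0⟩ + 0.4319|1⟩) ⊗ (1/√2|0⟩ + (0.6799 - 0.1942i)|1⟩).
0.118|000⟩ + (0.1135 - 0.03242i)|001⟩ - 0.05653|010⟩ + (-0.05435 + 0.01553i)|011⟩ - 0.6267|100⟩ + (-0.6026 + 0.1721i)|101⟩ + 0.3001|110⟩ + (0.2886 - 0.08242i)|111⟩

amp(|b₁b₂…⟩) = product of the factor amplitudes for bits b₁, b₂, …; only kets whose every factor amplitude is nonzero survive.
|000⟩: (-0.1851)(-0.9019)(1/√2) = 0.118
|001⟩: (-0.1851)(-0.9019)(0.6799 - 0.1942i) = (0.1135 - 0.03242i)
|010⟩: (-0.1851)(0.4319)(1/√2) = -0.05653
|011⟩: (-0.1851)(0.4319)(0.6799 - 0.1942i) = (-0.05435 + 0.01553i)
|100⟩: (0.9827)(-0.9019)(1/√2) = -0.6267
|101⟩: (0.9827)(-0.9019)(0.6799 - 0.1942i) = (-0.6026 + 0.1721i)
|110⟩: (0.9827)(0.4319)(1/√2) = 0.3001
|111⟩: (0.9827)(0.4319)(0.6799 - 0.1942i) = (0.2886 - 0.08242i)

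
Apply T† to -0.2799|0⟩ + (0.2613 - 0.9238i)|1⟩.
-0.2799|0⟩ + (-0.4685 - 0.838i)|1⟩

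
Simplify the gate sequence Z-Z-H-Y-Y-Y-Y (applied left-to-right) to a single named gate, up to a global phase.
H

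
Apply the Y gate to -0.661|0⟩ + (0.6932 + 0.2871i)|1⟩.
(0.2871 - 0.6932i)|0⟩ - 0.661i|1⟩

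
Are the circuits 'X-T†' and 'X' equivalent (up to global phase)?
No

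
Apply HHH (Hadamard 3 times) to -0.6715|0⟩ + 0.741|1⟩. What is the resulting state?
0.04914|0⟩ - 0.9988|1⟩

H² = I, so H^3 = H: a single Hadamard. With (a, b) = (-0.6715, 0.741), H gives ((a + b)/√2, (a − b)/√2) = (0.04914, -0.9988).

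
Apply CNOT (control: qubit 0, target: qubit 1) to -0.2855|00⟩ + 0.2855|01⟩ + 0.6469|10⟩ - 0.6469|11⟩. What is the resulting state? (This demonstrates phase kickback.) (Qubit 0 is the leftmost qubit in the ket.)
-0.2855|00⟩ + 0.2855|01⟩ - 0.6469|10⟩ + 0.6469|11⟩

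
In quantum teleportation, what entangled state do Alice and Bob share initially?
Bell state |Φ+⟩ = (|00⟩ + |11⟩)/√2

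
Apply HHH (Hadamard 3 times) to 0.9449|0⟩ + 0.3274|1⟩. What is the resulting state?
0.8997|0⟩ + 0.4366|1⟩

H² = I, so H^3 = H: a single Hadamard. With (a, b) = (0.9449, 0.3274), H gives ((a + b)/√2, (a − b)/√2) = (0.8997, 0.4366).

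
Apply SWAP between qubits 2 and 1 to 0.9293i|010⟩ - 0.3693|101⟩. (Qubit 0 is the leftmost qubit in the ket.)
0.9293i|001⟩ - 0.3693|110⟩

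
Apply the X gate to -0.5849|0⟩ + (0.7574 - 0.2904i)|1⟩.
(0.7574 - 0.2904i)|0⟩ - 0.5849|1⟩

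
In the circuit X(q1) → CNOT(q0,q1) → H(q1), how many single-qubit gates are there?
2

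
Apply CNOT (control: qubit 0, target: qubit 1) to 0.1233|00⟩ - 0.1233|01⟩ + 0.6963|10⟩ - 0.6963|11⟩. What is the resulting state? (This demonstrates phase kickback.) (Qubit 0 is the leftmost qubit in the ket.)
0.1233|00⟩ - 0.1233|01⟩ - 0.6963|10⟩ + 0.6963|11⟩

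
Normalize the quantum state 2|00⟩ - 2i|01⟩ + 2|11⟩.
1/√3|00⟩ - (1/√3)i|01⟩ + 1/√3|11⟩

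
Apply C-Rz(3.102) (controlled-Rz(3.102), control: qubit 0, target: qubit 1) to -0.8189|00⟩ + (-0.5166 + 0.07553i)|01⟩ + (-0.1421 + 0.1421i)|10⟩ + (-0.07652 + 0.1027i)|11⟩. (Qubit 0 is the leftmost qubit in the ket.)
-0.8189|00⟩ + (-0.5166 + 0.07553i)|01⟩ + (0.1393 + 0.1449i)|10⟩ + (-0.1042 - 0.07447i)|11⟩

C-Rz(3.102) leaves the control-|0⟩ kets |00⟩, |01⟩ unchanged and applies Rz(3.102) to qubit 1 on the control-|1⟩ pair (|10⟩, |11⟩).
Rz(3.102) = [[e^(−iθ/2), 0], [0, e^(iθ/2)]] with e^(±iθ/2) = cos(θ/2) ± i·sin(θ/2); θ = 3.102, cos(θ/2) ≈ 0.019795, sin(θ/2) ≈ 0.999804.
With a = amp(|10⟩) = (-0.1421 + 0.1421i) and b = amp(|11⟩) = (-0.07652 + 0.1027i):
new amp(|10⟩) = (0.019795 - 0.999804i)·a = (0.1393 + 0.1449i)
new amp(|11⟩) = (0.019795 + 0.999804i)·b = (-0.1042 - 0.07447i)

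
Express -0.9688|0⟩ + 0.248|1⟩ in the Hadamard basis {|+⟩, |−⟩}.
-0.5097|+⟩ - 0.8604|−⟩

With |ψ⟩ = α|0⟩ + β|1⟩, the Hadamard-basis coefficients are ⟨+|ψ⟩ = (α + β)/√2 and ⟨−|ψ⟩ = (α − β)/√2.
Here α = -0.9688, β = 0.248: (α + β)/√2 = -0.5097, (α − β)/√2 = -0.8604.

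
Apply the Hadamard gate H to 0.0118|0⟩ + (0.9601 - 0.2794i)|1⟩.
(0.6872 - 0.1976i)|0⟩ + (-0.6705 + 0.1976i)|1⟩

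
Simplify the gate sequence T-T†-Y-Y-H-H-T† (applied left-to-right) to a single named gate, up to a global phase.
T†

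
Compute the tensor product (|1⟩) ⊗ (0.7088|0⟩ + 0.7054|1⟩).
0.7088|10⟩ + 0.7054|11⟩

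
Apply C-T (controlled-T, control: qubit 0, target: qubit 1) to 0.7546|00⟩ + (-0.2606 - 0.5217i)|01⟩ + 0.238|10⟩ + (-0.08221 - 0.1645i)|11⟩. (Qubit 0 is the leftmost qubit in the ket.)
0.7546|00⟩ + (-0.2606 - 0.5217i)|01⟩ + 0.238|10⟩ + (0.05819 - 0.1745i)|11⟩

C-T leaves the control-|0⟩ kets |00⟩, |01⟩ unchanged and applies T to qubit 1 on the control-|1⟩ pair (|10⟩, |11⟩).
T = [[1, 0], [0, (1/√2 + (1/√2)i)]].
With a = amp(|10⟩) = 0.238 and b = amp(|11⟩) = (-0.08221 - 0.1645i):
new amp(|10⟩) = (1)·a = 0.238
new amp(|11⟩) = (1/√2 + (1/√2)i)·b = (0.05819 - 0.1745i)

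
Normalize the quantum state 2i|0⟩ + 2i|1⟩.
(1/√2)i|0⟩ + (1/√2)i|1⟩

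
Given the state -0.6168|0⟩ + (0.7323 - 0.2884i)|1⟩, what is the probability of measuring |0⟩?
0.3804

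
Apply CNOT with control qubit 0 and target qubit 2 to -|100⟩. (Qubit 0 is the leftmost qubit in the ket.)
-|101⟩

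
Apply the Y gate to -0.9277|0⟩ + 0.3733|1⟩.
-0.3733i|0⟩ - 0.9277i|1⟩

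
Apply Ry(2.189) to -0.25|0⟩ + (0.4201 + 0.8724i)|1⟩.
(-0.488 - 0.7753i)|0⟩ + (-0.02956 + 0.4i)|1⟩

Ry(2.189) = [[cos(θ/2), −sin(θ/2)], [sin(θ/2), cos(θ/2)]]; θ = 2.189, cos(θ/2) ≈ 0.458491, sin(θ/2) ≈ 0.888699.
With a = amp(|0⟩) = -0.25 and b = amp(|1⟩) = (0.4201 + 0.8724i):
new amp(|0⟩) = (0.458491)·a + (-0.888699)·b = (-0.488 - 0.7753i)
new amp(|1⟩) = (0.888699)·a + (0.458491)·b = (-0.02956 + 0.4i)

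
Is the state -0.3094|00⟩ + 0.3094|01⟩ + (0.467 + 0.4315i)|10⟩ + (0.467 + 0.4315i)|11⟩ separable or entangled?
Entangled

Writing the state as a|00⟩ + b|01⟩ + c|10⟩ + d|11⟩, it is a product state iff ad − bc = 0.
Here (a, b, c, d) = (-0.3094, 0.3094, (0.467 + 0.4315i), (0.467 + 0.4315i)): ad − bc = (-0.3094)(0.467 + 0.4315i) − (0.3094)(0.467 + 0.4315i) = (-0.289 - 0.267i) ≠ 0, so the state is entangled.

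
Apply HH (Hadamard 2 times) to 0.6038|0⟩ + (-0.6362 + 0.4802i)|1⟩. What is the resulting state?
0.6038|0⟩ + (-0.6362 + 0.4802i)|1⟩

H² = I, so an even number of Hadamards cancels: H^2 = I and the state is unchanged.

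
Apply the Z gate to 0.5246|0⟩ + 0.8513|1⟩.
0.5246|0⟩ - 0.8513|1⟩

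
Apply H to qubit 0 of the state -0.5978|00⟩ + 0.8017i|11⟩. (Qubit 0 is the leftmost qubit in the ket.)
-0.4227|00⟩ + 0.5669i|01⟩ - 0.4227|10⟩ - 0.5669i|11⟩

H on qubit 0 mixes each pair of kets that differ only in qubit 0: amplitudes (a, b) of (|…0…⟩, |…1…⟩) become ((a + b)/√2, (a − b)/√2). Kets absent from the input have amplitude 0.
(|00⟩, |10⟩): (a, b) = (-0.5978, 0) → (-0.4227, -0.4227)
(|01⟩, |11⟩): (a, b) = (0, 0.8017i) → (0.5669i, -0.5669i)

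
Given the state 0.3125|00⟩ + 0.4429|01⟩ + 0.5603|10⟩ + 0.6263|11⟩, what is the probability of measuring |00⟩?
0.09766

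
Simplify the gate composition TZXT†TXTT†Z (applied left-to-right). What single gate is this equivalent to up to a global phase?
T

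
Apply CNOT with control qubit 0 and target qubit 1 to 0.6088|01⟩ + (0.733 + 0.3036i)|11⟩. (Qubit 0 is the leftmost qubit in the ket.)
0.6088|01⟩ + (0.733 + 0.3036i)|10⟩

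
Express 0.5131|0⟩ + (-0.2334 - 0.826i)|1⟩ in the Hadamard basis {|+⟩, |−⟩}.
(0.1978 - 0.5841i)|+⟩ + (0.5279 + 0.5841i)|−⟩

With |ψ⟩ = α|0⟩ + β|1⟩, the Hadamard-basis coefficients are ⟨+|ψ⟩ = (α + β)/√2 and ⟨−|ψ⟩ = (α − β)/√2.
Here α = 0.5131, β = (-0.2334 - 0.826i): (α + β)/√2 = (0.1978 - 0.5841i), (α − β)/√2 = (0.5279 + 0.5841i).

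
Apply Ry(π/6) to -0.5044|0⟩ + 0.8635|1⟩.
-0.7107|0⟩ + 0.7035|1⟩

Ry(π/6) = [[cos(θ/2), −sin(θ/2)], [sin(θ/2), cos(θ/2)]]; θ = π/6, cos(θ/2) ≈ 0.965926, sin(θ/2) ≈ 0.258819.
With a = amp(|0⟩) = -0.5044 and b = amp(|1⟩) = 0.8635:
new amp(|0⟩) = (0.965926)·a + (-0.258819)·b = -0.7107
new amp(|1⟩) = (0.258819)·a + (0.965926)·b = 0.7035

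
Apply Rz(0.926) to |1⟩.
(0.8947 + 0.4466i)|1⟩

Rz(0.926) = [[e^(−iθ/2), 0], [0, e^(iθ/2)]] with e^(±iθ/2) = cos(θ/2) ± i·sin(θ/2); θ = 0.926, cos(θ/2) ≈ 0.894717, sin(θ/2) ≈ 0.446634.
With a = amp(|0⟩) = 0 and b = amp(|1⟩) = 1:
new amp(|0⟩) = (0.894717 - 0.446634i)·a = 0
new amp(|1⟩) = (0.894717 + 0.446634i)·b = (0.8947 + 0.4466i)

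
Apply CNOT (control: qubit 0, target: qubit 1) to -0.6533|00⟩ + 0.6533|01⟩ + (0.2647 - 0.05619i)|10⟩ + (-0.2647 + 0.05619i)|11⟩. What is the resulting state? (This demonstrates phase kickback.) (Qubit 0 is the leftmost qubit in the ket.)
-0.6533|00⟩ + 0.6533|01⟩ + (-0.2647 + 0.05619i)|10⟩ + (0.2647 - 0.05619i)|11⟩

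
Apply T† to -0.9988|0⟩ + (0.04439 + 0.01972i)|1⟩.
-0.9988|0⟩ + (0.04533 - 0.01744i)|1⟩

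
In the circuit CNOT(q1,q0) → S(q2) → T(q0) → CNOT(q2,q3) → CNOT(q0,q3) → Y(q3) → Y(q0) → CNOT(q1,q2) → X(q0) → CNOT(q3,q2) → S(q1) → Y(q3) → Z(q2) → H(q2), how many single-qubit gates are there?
9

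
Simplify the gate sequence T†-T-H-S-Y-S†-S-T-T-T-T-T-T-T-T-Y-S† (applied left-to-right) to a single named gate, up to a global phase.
H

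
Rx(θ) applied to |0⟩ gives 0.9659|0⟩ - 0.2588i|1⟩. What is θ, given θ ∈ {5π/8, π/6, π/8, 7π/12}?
π/6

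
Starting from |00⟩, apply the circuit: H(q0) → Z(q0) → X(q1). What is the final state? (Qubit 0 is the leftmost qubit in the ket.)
1/√2|01⟩ - 1/√2|11⟩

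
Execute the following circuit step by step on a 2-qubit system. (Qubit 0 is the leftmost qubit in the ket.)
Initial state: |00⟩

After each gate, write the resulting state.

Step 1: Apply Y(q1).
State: i|01⟩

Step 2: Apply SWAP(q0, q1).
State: i|10⟩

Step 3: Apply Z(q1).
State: i|10⟩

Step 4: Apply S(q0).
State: -|10⟩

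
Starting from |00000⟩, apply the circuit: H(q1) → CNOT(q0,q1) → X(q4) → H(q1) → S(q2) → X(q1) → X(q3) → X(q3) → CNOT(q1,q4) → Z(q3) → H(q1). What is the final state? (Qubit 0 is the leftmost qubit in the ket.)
1/√2|00000⟩ - 1/√2|01000⟩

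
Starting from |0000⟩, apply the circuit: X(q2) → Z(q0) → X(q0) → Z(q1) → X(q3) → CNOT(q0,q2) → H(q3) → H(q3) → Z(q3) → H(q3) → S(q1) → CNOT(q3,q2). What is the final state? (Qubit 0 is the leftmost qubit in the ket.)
-1/√2|1000⟩ + 1/√2|1011⟩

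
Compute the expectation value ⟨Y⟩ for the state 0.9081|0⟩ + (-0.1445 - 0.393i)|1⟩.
-0.7138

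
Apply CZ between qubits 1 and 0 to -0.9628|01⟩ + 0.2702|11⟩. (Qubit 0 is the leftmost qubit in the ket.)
-0.9628|01⟩ - 0.2702|11⟩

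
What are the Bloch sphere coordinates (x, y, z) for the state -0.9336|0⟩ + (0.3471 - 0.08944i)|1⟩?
(-0.6481, 0.167, 0.7431)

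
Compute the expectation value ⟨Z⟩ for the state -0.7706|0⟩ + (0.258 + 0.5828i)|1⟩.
0.1876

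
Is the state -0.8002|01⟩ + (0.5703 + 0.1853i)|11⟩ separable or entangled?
Separable

Writing the state as a|00⟩ + b|01⟩ + c|10⟩ + d|11⟩, it is a product state iff ad − bc = 0.
Here (a, b, c, d) = (0, -0.8002, 0, (0.5703 + 0.1853i)): ad − bc = (0)(0.5703 + 0.1853i) − (-0.8002)(0) = 0, so the state is separable.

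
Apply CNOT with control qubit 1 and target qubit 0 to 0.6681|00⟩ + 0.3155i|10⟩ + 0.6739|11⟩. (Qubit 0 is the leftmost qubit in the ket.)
0.6681|00⟩ + 0.6739|01⟩ + 0.3155i|10⟩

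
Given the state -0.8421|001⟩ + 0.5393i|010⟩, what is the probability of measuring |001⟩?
0.7091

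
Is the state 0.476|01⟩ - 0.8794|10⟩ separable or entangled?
Entangled

Writing the state as a|00⟩ + b|01⟩ + c|10⟩ + d|11⟩, it is a product state iff ad − bc = 0.
Here (a, b, c, d) = (0, 0.476, -0.8794, 0): ad − bc = (0)(0) − (0.476)(-0.8794) = 0.4186 ≠ 0, so the state is entangled.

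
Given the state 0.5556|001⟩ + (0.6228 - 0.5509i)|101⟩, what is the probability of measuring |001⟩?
0.3087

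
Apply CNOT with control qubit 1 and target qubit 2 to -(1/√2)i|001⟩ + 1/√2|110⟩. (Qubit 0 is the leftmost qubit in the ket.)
-(1/√2)i|001⟩ + 1/√2|111⟩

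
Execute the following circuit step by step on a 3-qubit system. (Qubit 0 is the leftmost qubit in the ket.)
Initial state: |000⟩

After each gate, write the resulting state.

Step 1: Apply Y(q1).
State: i|010⟩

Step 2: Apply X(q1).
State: i|000⟩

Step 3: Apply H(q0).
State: (1/√2)i|000⟩ + (1/√2)i|100⟩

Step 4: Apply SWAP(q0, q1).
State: (1/√2)i|000⟩ + (1/√2)i|010⟩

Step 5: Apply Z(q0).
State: (1/√2)i|000⟩ + (1/√2)i|010⟩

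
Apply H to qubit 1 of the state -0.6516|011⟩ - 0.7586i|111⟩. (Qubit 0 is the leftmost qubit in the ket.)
-0.4608|001⟩ + 0.4608|011⟩ - 0.5364i|101⟩ + 0.5364i|111⟩

H on qubit 1 mixes each pair of kets that differ only in qubit 1: amplitudes (a, b) of (|…0…⟩, |…1…⟩) become ((a + b)/√2, (a − b)/√2). Kets absent from the input have amplitude 0.
(|001⟩, |011⟩): (a, b) = (0, -0.6516) → (-0.4608, 0.4608)
(|101⟩, |111⟩): (a, b) = (0, -0.7586i) → (-0.5364i, 0.5364i)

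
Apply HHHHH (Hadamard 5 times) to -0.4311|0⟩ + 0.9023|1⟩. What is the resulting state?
0.3332|0⟩ - 0.9429|1⟩

H² = I, so H^5 = H: a single Hadamard. With (a, b) = (-0.4311, 0.9023), H gives ((a + b)/√2, (a − b)/√2) = (0.3332, -0.9429).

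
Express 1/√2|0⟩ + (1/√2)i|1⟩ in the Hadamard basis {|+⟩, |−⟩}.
(1/2 + (1/2)i)|+⟩ + (1/2 - (1/2)i)|−⟩

With |ψ⟩ = α|0⟩ + β|1⟩, the Hadamard-basis coefficients are ⟨+|ψ⟩ = (α + β)/√2 and ⟨−|ψ⟩ = (α − β)/√2.
Here α = 1/√2, β = (1/√2)i: (α + β)/√2 = (1/2 + (1/2)i), (α − β)/√2 = (1/2 - (1/2)i).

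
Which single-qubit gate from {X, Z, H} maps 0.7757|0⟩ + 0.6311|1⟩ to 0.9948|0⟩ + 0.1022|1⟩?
H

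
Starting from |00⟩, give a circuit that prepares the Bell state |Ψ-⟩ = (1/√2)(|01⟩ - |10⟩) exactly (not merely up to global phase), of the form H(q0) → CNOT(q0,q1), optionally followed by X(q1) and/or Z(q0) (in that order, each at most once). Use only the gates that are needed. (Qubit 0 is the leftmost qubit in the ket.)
H(q0) → CNOT(q0,q1) → X(q1) → Z(q0)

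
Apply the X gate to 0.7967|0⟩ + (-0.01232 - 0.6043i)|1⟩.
(-0.01232 - 0.6043i)|0⟩ + 0.7967|1⟩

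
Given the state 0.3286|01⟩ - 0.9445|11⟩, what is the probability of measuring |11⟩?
0.8921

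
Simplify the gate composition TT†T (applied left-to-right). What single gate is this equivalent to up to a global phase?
T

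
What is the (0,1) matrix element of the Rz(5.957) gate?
0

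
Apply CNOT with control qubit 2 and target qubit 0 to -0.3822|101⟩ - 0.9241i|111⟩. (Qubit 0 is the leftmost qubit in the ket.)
-0.3822|001⟩ - 0.9241i|011⟩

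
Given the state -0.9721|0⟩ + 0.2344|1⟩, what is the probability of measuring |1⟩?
0.05494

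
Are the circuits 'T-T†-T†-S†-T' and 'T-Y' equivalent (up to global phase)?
No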